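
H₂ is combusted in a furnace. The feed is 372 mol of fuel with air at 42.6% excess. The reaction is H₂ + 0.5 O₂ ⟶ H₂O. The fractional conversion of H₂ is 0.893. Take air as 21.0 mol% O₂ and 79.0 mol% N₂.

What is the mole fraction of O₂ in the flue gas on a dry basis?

Stoichiometric O₂ = 0.5 × 372 = 186 mol; O₂ fed = 186 × 1.426 = 265.2 mol.
N₂ fed = 265.2 × 79/21 = 997.8 mol.
Fuel reacted = 0.893 × 372 → ξ = 332.2 mol.
Outlet (n = n₀ + ν ξ):
  H₂: 372 − 1(332.2) = 39.8
  O₂: 265.2 − 0.5(332.2) = 99.14
  N₂: 997.8 (inert)
  H₂O: 0 + 1(332.2) = 332.2
Dry total = 1137 mol; y_O₂ (dry) = 99.14 / 1137 = 0.08721.

0.0872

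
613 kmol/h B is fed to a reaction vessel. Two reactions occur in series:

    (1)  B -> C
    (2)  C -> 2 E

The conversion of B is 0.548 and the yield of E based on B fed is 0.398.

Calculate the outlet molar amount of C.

Conversion of B: B consumed = 1ξ₁ = 0.548 × 613 → ξ₁ = 335.9 kmol/h.
Yield of E: 2ξ₂ / 613 = 0.398 → ξ₂ = 122 kmol/h.
Outlet amounts (n = n₀ + Σ ν·ξ):
  B: 613 − 1(335.9) = 277.1
  C: 0 + 1(335.9) − 1(122) = 213.9
  E: 0 + 2(122) = 244

214 kmol/h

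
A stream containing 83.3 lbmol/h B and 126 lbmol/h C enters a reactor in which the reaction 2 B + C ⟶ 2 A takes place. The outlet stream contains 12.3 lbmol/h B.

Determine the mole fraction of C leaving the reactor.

For B: n = n₀ − 2ξ → 12.3 = 83.3 − 2ξ, giving ξ = 35.5 lbmol/h.
Outlet amounts (n = n₀ + ν ξ):
  B: 83.3 − 2(35.5) = 12.3
  C: 126 − 1(35.5) = 90.5
  A: 0 + 2(35.5) = 71
Total out = 173.8 lbmol/h; y_C = 90.5 / 173.8 = 0.5207.

0.521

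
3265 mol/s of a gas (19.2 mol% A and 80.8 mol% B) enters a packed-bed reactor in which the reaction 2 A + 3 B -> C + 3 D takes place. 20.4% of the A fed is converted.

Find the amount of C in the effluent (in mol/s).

A reacted = 0.204 × 626.9 = 127.9 mol/s; ν_A = −2, so ξ = 127.9/2 = 63.94 mol/s.
Outlet amounts (n = n₀ + ν ξ):
  A: 626.9 − 2(63.94) = 499
  B: 2638 − 3(63.94) = 2446
  C: 0 + 1(63.94) = 63.94
  D: 0 + 3(63.94) = 191.8

63.9 mol/s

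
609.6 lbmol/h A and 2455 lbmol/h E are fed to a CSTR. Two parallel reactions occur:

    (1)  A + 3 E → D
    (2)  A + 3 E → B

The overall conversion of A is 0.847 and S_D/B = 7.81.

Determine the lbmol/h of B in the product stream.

58.6 lbmol/h

Conversion of A: A consumed = 0.847 × 609.6 = 516.3 lbmol/h = 1ξ₁ + 1ξ₂.
Selectivity: 1ξ₁ / (1ξ₂) = 7.81 → ξ₁ = 7.81 ξ₂.
Substitute: (1·7.81 + 1) ξ₂ = 516.3 → ξ₂ = 58.61 lbmol/h, ξ₁ = 457.7 lbmol/h.
Outlet amounts (n = n₀ + Σ ν·ξ):
  A: 609.6 − 1(457.7) − 1(58.61) = 93.27
  E: 2455 − 3(457.7) − 3(58.61) = 906
  D: 0 + 1(457.7) = 457.7
  B: 0 + 1(58.61) = 58.61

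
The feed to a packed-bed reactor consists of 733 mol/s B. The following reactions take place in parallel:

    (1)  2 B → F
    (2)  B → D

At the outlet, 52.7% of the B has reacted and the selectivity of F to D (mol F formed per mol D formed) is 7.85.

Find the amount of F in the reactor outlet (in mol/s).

182 mol/s

Conversion of B: B consumed = 0.527 × 733 = 386.3 mol/s = 2ξ₁ + 1ξ₂.
Selectivity: 1ξ₁ / (1ξ₂) = 7.85 → ξ₁ = 7.85 ξ₂.
Substitute: (2·7.85 + 1) ξ₂ = 386.3 → ξ₂ = 23.13 mol/s, ξ₁ = 181.6 mol/s.
Outlet amounts (n = n₀ + Σ ν·ξ):
  B: 733 − 2(181.6) − 1(23.13) = 346.7
  F: 0 + 1(181.6) = 181.6
  D: 0 + 1(23.13) = 23.13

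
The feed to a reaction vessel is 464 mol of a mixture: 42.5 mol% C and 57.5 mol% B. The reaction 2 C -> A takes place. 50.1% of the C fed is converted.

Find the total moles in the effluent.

C reacted = 0.501 × 197.2 = 98.8 mol; ν_C = −2, so ξ = 98.8/2 = 49.4 mol.
Outlet amounts (n = n₀ + ν ξ):
  C: 197.2 − 2(49.4) = 98.4
  A: 0 + 1(49.4) = 49.4
  B: 266.8 (inert)
Total out = 98.4 + 49.4 + 266.8 = 414.6 mol.

415 mol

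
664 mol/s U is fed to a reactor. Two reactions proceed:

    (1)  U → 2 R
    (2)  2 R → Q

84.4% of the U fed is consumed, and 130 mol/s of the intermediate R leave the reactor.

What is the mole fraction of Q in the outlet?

0.68

Conversion of U: U consumed = 1ξ₁ = 0.844 × 664 → ξ₁ = 560.4 mol/s.
R balance: n_R = 0 + 2ξ₁ − 2ξ₂ = 130 → ξ₂ = (2·560.4 − 130)/2 = 495.4 mol/s.
Outlet amounts (n = n₀ + Σ ν·ξ):
  U: 664 − 1(560.4) = 103.6
  R: 0 + 2(560.4) − 2(495.4) = 130
  Q: 0 + 1(495.4) = 495.4
Total out = 729 mol/s; y_Q = 495.4 / 729 = 0.6796.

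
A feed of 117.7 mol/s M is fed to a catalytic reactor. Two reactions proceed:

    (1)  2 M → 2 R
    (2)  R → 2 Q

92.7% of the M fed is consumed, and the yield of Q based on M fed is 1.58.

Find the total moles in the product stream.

211 mol/s

Conversion of M: M consumed = 2ξ₁ = 0.927 × 117.7 → ξ₁ = 54.55 mol/s.
Yield of Q: 2ξ₂ / 117.7 = 1.58 → ξ₂ = 92.98 mol/s.
Outlet amounts (n = n₀ + Σ ν·ξ):
  M: 117.7 − 2(54.55) = 8.592
  R: 0 + 2(54.55) − 1(92.98) = 16.12
  Q: 0 + 2(92.98) = 186
Total out = 8.592 + 16.12 + 186 = 210.7 mol/s.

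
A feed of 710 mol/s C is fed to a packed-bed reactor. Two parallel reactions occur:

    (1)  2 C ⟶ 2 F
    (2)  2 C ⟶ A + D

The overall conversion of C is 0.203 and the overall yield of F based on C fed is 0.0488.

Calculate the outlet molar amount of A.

Yield of F: 2ξ₁ / 710 = 0.0488 → ξ₁ = 17.32 mol/s.
Conversion of C: 2ξ₁ + 2ξ₂ = 0.203 × 710 = 144.1 → ξ₂ = 54.74 mol/s.
Outlet amounts (n = n₀ + Σ ν·ξ):
  C: 710 − 2(17.32) − 2(54.74) = 565.9
  F: 0 + 2(17.32) = 34.65
  A: 0 + 1(54.74) = 54.74
  D: 0 + 1(54.74) = 54.74

54.7 mol/s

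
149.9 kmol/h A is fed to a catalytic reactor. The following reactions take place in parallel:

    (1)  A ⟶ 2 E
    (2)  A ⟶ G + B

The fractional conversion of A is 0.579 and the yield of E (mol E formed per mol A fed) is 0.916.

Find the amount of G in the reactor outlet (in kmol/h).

Yield of E: 2ξ₁ / 149.9 = 0.916 → ξ₁ = 68.65 kmol/h.
Conversion of A: 1ξ₁ + 1ξ₂ = 0.579 × 149.9 = 86.79 → ξ₂ = 18.14 kmol/h.
Outlet amounts (n = n₀ + Σ ν·ξ):
  A: 149.9 − 1(68.65) − 1(18.14) = 63.11
  E: 0 + 2(68.65) = 137.3
  G: 0 + 1(18.14) = 18.14
  B: 0 + 1(18.14) = 18.14

18.1 kmol/h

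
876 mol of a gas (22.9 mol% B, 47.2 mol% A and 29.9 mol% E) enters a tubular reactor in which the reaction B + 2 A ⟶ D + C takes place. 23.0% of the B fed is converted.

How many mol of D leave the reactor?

46.1 mol

B reacted = 0.23 × 200.6 = 46.14 mol; ν_B = −1, so ξ = 46.14/1 = 46.14 mol.
Outlet amounts (n = n₀ + ν ξ):
  B: 200.6 − 1(46.14) = 154.5
  A: 413.5 − 2(46.14) = 321.2
  D: 0 + 1(46.14) = 46.14
  C: 0 + 1(46.14) = 46.14
  E: 261.9 (inert)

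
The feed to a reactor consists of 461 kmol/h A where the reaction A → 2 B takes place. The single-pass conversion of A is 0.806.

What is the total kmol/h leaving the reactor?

A reacted = 0.806 × 461 = 371.6 kmol/h; ν_A = −1, so ξ = 371.6/1 = 371.6 kmol/h.
Outlet amounts (n = n₀ + ν ξ):
  A: 461 − 1(371.6) = 89.43
  B: 0 + 2(371.6) = 743.1
Total out = 89.43 + 743.1 = 832.6 kmol/h.

833 kmol/h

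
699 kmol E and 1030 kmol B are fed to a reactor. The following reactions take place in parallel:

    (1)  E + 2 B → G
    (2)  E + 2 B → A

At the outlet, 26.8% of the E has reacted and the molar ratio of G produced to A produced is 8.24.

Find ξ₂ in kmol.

Conversion of E: E consumed = 0.268 × 699 = 187.3 kmol = 1ξ₁ + 1ξ₂.
Selectivity: 1ξ₁ / (1ξ₂) = 8.24 → ξ₁ = 8.24 ξ₂.
Substitute: (1·8.24 + 1) ξ₂ = 187.3 → ξ₂ = 20.27 kmol, ξ₁ = 167.1 kmol.
Outlet amounts (n = n₀ + Σ ν·ξ):
  E: 699 − 1(167.1) − 1(20.27) = 511.7
  B: 1030 − 2(167.1) − 2(20.27) = 655.3
  G: 0 + 1(167.1) = 167.1
  A: 0 + 1(20.27) = 20.27

ξ₂ = 20.3 kmol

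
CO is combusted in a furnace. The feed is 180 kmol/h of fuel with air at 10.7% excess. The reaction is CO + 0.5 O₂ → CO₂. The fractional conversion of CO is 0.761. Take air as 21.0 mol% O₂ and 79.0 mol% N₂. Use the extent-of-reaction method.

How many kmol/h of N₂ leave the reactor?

375 kmol/h

Stoichiometric O₂ = 0.5 × 180 = 90 kmol/h; O₂ fed = 90 × 1.107 = 99.63 kmol/h.
N₂ fed = 99.63 × 79/21 = 374.8 kmol/h.
Fuel reacted = 0.761 × 180 → ξ = 137 kmol/h.
Outlet (n = n₀ + ν ξ):
  CO: 180 − 1(137) = 43.02
  O₂: 99.63 − 0.5(137) = 31.14
  N₂: 374.8 (inert)
  CO₂: 0 + 1(137) = 137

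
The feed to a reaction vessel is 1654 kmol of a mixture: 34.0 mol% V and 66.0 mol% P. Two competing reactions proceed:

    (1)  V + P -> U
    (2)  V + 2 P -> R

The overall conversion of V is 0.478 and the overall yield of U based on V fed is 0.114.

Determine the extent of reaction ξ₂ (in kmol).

Yield of U: 1ξ₁ / 562.4 = 0.114 → ξ₁ = 64.11 kmol.
Conversion of V: 1ξ₁ + 1ξ₂ = 0.478 × 562.4 = 268.8 → ξ₂ = 204.7 kmol.
Outlet amounts (n = n₀ + Σ ν·ξ):
  V: 562.4 − 1(64.11) − 1(204.7) = 293.6
  P: 1092 − 1(64.11) − 2(204.7) = 618.1
  U: 0 + 1(64.11) = 64.11
  R: 0 + 1(204.7) = 204.7

ξ₂ = 205 kmol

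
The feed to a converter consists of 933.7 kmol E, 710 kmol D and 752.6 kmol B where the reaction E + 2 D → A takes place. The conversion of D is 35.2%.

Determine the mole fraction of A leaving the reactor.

D reacted = 0.352 × 710 = 249.9 kmol; ν_D = −2, so ξ = 249.9/2 = 125 kmol.
Outlet amounts (n = n₀ + ν ξ):
  E: 933.7 − 1(125) = 808.7
  D: 710 − 2(125) = 460.1
  A: 0 + 1(125) = 125
  B: 752.6 (inert)
Total out = 2146 kmol; y_A = 125 / 2146 = 0.05822.

0.0582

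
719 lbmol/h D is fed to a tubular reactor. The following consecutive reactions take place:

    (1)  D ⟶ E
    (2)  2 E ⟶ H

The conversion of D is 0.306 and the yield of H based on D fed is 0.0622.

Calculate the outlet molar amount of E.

Conversion of D: D consumed = 1ξ₁ = 0.306 × 719 → ξ₁ = 220 lbmol/h.
Yield of H: 1ξ₂ / 719 = 0.0622 → ξ₂ = 44.72 lbmol/h.
Outlet amounts (n = n₀ + Σ ν·ξ):
  D: 719 − 1(220) = 499
  E: 0 + 1(220) − 2(44.72) = 130.6
  H: 0 + 1(44.72) = 44.72

131 lbmol/h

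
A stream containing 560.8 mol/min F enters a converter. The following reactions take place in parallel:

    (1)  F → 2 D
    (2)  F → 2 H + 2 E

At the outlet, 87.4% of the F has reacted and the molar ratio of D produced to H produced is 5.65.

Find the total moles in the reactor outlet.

Conversion of F: F consumed = 0.874 × 560.8 = 490.1 mol/min = 1ξ₁ + 1ξ₂.
Selectivity: 2ξ₁ / (2ξ₂) = 5.65 → ξ₁ = 5.65 ξ₂.
Substitute: (1·5.65 + 1) ξ₂ = 490.1 → ξ₂ = 73.71 mol/min, ξ₁ = 416.4 mol/min.
Outlet amounts (n = n₀ + Σ ν·ξ):
  F: 560.8 − 1(416.4) − 1(73.71) = 70.66
  D: 0 + 2(416.4) = 832.9
  H: 0 + 2(73.71) = 147.4
  E: 0 + 2(73.71) = 147.4
Total out = 70.66 + 832.9 + 147.4 + 147.4 = 1198 mol/min.

1200 mol/min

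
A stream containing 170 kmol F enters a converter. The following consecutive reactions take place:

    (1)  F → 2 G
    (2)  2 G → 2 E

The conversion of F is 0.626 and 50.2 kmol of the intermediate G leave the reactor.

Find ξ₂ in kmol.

Conversion of F: F consumed = 1ξ₁ = 0.626 × 170 → ξ₁ = 106.4 kmol.
G balance: n_G = 0 + 2ξ₁ − 2ξ₂ = 50.2 → ξ₂ = (2·106.4 − 50.2)/2 = 81.32 kmol.
Outlet amounts (n = n₀ + Σ ν·ξ):
  F: 170 − 1(106.4) = 63.58
  G: 0 + 2(106.4) − 2(81.32) = 50.2
  E: 0 + 2(81.32) = 162.6

ξ₂ = 81.3 kmol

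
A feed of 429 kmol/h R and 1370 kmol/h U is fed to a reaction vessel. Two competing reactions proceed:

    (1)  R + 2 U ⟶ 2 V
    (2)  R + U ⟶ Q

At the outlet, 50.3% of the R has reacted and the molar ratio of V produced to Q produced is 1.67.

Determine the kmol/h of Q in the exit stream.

Conversion of R: R consumed = 0.503 × 429 = 215.8 kmol/h = 1ξ₁ + 1ξ₂.
Selectivity: 2ξ₁ / (1ξ₂) = 1.67 → ξ₁ = 0.835 ξ₂.
Substitute: (1·0.835 + 1) ξ₂ = 215.8 → ξ₂ = 117.6 kmol/h, ξ₁ = 98.19 kmol/h.
Outlet amounts (n = n₀ + Σ ν·ξ):
  R: 429 − 1(98.19) − 1(117.6) = 213.2
  U: 1370 − 2(98.19) − 1(117.6) = 1056
  V: 0 + 2(98.19) = 196.4
  Q: 0 + 1(117.6) = 117.6

118 kmol/h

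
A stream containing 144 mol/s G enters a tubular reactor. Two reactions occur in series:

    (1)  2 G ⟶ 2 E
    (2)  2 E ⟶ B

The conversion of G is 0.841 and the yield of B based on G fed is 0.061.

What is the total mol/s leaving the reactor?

135 mol/s

Conversion of G: G consumed = 2ξ₁ = 0.841 × 144 → ξ₁ = 60.55 mol/s.
Yield of B: 1ξ₂ / 144 = 0.061 → ξ₂ = 8.784 mol/s.
Outlet amounts (n = n₀ + Σ ν·ξ):
  G: 144 − 2(60.55) = 22.9
  E: 0 + 2(60.55) − 2(8.784) = 103.5
  B: 0 + 1(8.784) = 8.784
Total out = 22.9 + 103.5 + 8.784 = 135.2 mol/s.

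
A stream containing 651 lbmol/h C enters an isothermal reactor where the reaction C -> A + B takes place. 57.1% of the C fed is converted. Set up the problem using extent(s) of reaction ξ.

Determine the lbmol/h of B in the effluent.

C reacted = 0.571 × 651 = 371.7 lbmol/h; ν_C = −1, so ξ = 371.7/1 = 371.7 lbmol/h.
Outlet amounts (n = n₀ + ν ξ):
  C: 651 − 1(371.7) = 279.3
  A: 0 + 1(371.7) = 371.7
  B: 0 + 1(371.7) = 371.7

372 lbmol/h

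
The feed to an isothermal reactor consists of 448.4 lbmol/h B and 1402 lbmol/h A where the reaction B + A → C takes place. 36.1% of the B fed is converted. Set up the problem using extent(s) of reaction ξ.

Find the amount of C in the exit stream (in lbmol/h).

B reacted = 0.361 × 448.4 = 161.9 lbmol/h; ν_B = −1, so ξ = 161.9/1 = 161.9 lbmol/h.
Outlet amounts (n = n₀ + ν ξ):
  B: 448.4 − 1(161.9) = 286.5
  A: 1402 − 1(161.9) = 1240
  C: 0 + 1(161.9) = 161.9

162 lbmol/h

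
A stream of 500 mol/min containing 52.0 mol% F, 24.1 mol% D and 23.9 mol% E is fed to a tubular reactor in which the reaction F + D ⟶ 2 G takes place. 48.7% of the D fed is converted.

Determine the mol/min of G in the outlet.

117 mol/min

D reacted = 0.487 × 120.5 = 58.68 mol/min; ν_D = −1, so ξ = 58.68/1 = 58.68 mol/min.
Outlet amounts (n = n₀ + ν ξ):
  F: 260 − 1(58.68) = 201.3
  D: 120.5 − 1(58.68) = 61.82
  G: 0 + 2(58.68) = 117.4
  E: 119.5 (inert)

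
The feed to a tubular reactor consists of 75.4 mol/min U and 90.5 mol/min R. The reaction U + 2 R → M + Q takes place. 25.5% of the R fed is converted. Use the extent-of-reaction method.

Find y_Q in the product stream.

R reacted = 0.255 × 90.5 = 23.08 mol/min; ν_R = −2, so ξ = 23.08/2 = 11.54 mol/min.
Outlet amounts (n = n₀ + ν ξ):
  U: 75.4 − 1(11.54) = 63.86
  R: 90.5 − 2(11.54) = 67.42
  M: 0 + 1(11.54) = 11.54
  Q: 0 + 1(11.54) = 11.54
Total out = 154.4 mol/min; y_Q = 11.54 / 154.4 = 0.07475.

0.0748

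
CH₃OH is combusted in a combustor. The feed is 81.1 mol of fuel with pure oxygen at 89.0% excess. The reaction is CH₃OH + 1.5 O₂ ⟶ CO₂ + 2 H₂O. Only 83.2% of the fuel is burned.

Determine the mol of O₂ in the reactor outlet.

Stoichiometric O₂ = 1.5 × 81.1 = 121.6 mol; O₂ fed = 121.6 × 1.890 = 229.9 mol.
Fuel reacted = 0.832 × 81.1 → ξ = 67.48 mol.
Outlet (n = n₀ + ν ξ):
  CH₃OH: 81.1 − 1(67.48) = 13.62
  O₂: 229.9 − 1.5(67.48) = 128.7
  CO₂: 0 + 1(67.48) = 67.48
  H₂O: 0 + 2(67.48) = 135

129 mol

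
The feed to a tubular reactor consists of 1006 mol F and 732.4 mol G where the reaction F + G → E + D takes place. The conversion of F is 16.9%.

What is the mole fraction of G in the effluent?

0.324

F reacted = 0.169 × 1006 = 170 mol; ν_F = −1, so ξ = 170/1 = 170 mol.
Outlet amounts (n = n₀ + ν ξ):
  F: 1006 − 1(170) = 836
  G: 732.4 − 1(170) = 562.4
  E: 0 + 1(170) = 170
  D: 0 + 1(170) = 170
Total out = 1738 mol; y_G = 562.4 / 1738 = 0.3235.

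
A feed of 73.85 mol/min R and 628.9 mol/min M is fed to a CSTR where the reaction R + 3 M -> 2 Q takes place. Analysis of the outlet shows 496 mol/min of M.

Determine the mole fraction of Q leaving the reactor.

0.144

For M: n = n₀ − 3ξ → 496 = 628.9 − 3ξ, giving ξ = 44.3 mol/min.
Outlet amounts (n = n₀ + ν ξ):
  R: 73.85 − 1(44.3) = 29.55
  M: 628.9 − 3(44.3) = 496
  Q: 0 + 2(44.3) = 88.6
Total out = 614.1 mol/min; y_Q = 88.6 / 614.1 = 0.1443.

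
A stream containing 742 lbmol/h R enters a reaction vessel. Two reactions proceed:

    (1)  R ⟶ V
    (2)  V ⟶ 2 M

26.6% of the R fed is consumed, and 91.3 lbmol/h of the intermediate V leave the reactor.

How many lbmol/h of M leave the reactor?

212 lbmol/h

Conversion of R: R consumed = 1ξ₁ = 0.266 × 742 → ξ₁ = 197.4 lbmol/h.
V balance: n_V = 0 + 1ξ₁ − 1ξ₂ = 91.3 → ξ₂ = (1·197.4 − 91.3)/1 = 106.1 lbmol/h.
Outlet amounts (n = n₀ + Σ ν·ξ):
  R: 742 − 1(197.4) = 544.6
  V: 0 + 1(197.4) − 1(106.1) = 91.3
  M: 0 + 2(106.1) = 212.1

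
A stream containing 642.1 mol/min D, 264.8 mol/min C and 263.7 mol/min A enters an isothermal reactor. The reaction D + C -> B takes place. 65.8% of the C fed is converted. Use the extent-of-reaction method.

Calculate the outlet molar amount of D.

468 mol/min

C reacted = 0.658 × 264.8 = 174.2 mol/min; ν_C = −1, so ξ = 174.2/1 = 174.2 mol/min.
Outlet amounts (n = n₀ + ν ξ):
  D: 642.1 − 1(174.2) = 467.9
  C: 264.8 − 1(174.2) = 90.56
  B: 0 + 1(174.2) = 174.2
  A: 263.7 (inert)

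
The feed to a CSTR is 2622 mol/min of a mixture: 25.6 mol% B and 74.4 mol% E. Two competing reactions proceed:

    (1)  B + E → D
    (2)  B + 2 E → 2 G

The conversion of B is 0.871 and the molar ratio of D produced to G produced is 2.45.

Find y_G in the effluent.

Conversion of B: B consumed = 0.871 × 671.2 = 584.6 mol/min = 1ξ₁ + 1ξ₂.
Selectivity: 1ξ₁ / (2ξ₂) = 2.45 → ξ₁ = 4.9 ξ₂.
Substitute: (1·4.9 + 1) ξ₂ = 584.6 → ξ₂ = 99.09 mol/min, ξ₁ = 485.6 mol/min.
Outlet amounts (n = n₀ + Σ ν·ξ):
  B: 671.2 − 1(485.6) − 1(99.09) = 86.59
  E: 1951 − 1(485.6) − 2(99.09) = 1267
  D: 0 + 1(485.6) = 485.6
  G: 0 + 2(99.09) = 198.2
Total out = 2037 mol/min; y_G = 198.2 / 2037 = 0.09728.

0.0973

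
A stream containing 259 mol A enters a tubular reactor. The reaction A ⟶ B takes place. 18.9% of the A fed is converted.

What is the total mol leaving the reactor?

A reacted = 0.189 × 259 = 48.95 mol; ν_A = −1, so ξ = 48.95/1 = 48.95 mol.
Outlet amounts (n = n₀ + ν ξ):
  A: 259 − 1(48.95) = 210
  B: 0 + 1(48.95) = 48.95
Total out = 210 + 48.95 = 259 mol.

259 mol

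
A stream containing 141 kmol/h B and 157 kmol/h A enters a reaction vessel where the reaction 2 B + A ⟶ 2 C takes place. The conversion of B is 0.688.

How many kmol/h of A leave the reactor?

108 kmol/h

B reacted = 0.688 × 141 = 97.01 kmol/h; ν_B = −2, so ξ = 97.01/2 = 48.5 kmol/h.
Outlet amounts (n = n₀ + ν ξ):
  B: 141 − 2(48.5) = 43.99
  A: 157 − 1(48.5) = 108.5
  C: 0 + 2(48.5) = 97.01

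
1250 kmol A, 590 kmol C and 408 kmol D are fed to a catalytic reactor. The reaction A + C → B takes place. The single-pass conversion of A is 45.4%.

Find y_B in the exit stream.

A reacted = 0.454 × 1250 = 567.5 kmol; ν_A = −1, so ξ = 567.5/1 = 567.5 kmol.
Outlet amounts (n = n₀ + ν ξ):
  A: 1250 − 1(567.5) = 682.5
  C: 590 − 1(567.5) = 22.5
  B: 0 + 1(567.5) = 567.5
  D: 408 (inert)
Total out = 1680 kmol; y_B = 567.5 / 1680 = 0.3377.

0.338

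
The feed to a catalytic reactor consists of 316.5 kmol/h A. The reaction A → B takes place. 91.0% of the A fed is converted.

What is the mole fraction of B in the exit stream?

A reacted = 0.91 × 316.5 = 288 kmol/h; ν_A = −1, so ξ = 288/1 = 288 kmol/h.
Outlet amounts (n = n₀ + ν ξ):
  A: 316.5 − 1(288) = 28.49
  B: 0 + 1(288) = 288
Total out = 316.5 kmol/h; y_B = 288 / 316.5 = 0.91.

0.91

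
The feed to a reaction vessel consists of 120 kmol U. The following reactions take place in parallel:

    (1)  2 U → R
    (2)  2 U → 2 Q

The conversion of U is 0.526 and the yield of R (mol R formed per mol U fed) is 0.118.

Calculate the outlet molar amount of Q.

34.8 kmol

Yield of R: 1ξ₁ / 120 = 0.118 → ξ₁ = 14.16 kmol.
Conversion of U: 2ξ₁ + 2ξ₂ = 0.526 × 120 = 63.12 → ξ₂ = 17.4 kmol.
Outlet amounts (n = n₀ + Σ ν·ξ):
  U: 120 − 2(14.16) − 2(17.4) = 56.88
  R: 0 + 1(14.16) = 14.16
  Q: 0 + 2(17.4) = 34.8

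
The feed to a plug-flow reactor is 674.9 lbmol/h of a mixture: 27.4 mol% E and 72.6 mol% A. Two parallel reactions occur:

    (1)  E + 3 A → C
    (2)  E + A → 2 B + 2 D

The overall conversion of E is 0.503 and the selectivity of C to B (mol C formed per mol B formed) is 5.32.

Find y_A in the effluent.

Conversion of E: E consumed = 0.503 × 184.9 = 93.02 lbmol/h = 1ξ₁ + 1ξ₂.
Selectivity: 1ξ₁ / (2ξ₂) = 5.32 → ξ₁ = 10.64 ξ₂.
Substitute: (1·10.64 + 1) ξ₂ = 93.02 → ξ₂ = 7.991 lbmol/h, ξ₁ = 85.02 lbmol/h.
Outlet amounts (n = n₀ + Σ ν·ξ):
  E: 184.9 − 1(85.02) − 1(7.991) = 91.91
  A: 490 − 3(85.02) − 1(7.991) = 226.9
  C: 0 + 1(85.02) = 85.02
  B: 0 + 2(7.991) = 15.98
  D: 0 + 2(7.991) = 15.98
Total out = 435.8 lbmol/h; y_A = 226.9 / 435.8 = 0.5207.

0.521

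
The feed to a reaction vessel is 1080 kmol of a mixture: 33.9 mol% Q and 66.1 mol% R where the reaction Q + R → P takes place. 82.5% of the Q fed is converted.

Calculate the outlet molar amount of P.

302 kmol

Q reacted = 0.825 × 366.1 = 302 kmol; ν_Q = −1, so ξ = 302/1 = 302 kmol.
Outlet amounts (n = n₀ + ν ξ):
  Q: 366.1 − 1(302) = 64.07
  R: 713.9 − 1(302) = 411.8
  P: 0 + 1(302) = 302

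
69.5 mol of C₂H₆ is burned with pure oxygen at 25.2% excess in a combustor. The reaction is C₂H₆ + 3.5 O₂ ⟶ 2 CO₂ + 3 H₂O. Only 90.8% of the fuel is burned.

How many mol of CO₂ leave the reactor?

Stoichiometric O₂ = 3.5 × 69.5 = 243.2 mol; O₂ fed = 243.2 × 1.252 = 304.5 mol.
Fuel reacted = 0.908 × 69.5 → ξ = 63.11 mol.
Outlet (n = n₀ + ν ξ):
  C₂H₆: 69.5 − 1(63.11) = 6.394
  O₂: 304.5 − 3.5(63.11) = 83.68
  CO₂: 0 + 2(63.11) = 126.2
  H₂O: 0 + 3(63.11) = 189.3

126 mol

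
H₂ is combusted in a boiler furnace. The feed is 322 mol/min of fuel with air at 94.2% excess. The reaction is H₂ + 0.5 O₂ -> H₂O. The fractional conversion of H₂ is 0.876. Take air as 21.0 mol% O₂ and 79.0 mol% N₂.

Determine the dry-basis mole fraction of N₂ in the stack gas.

0.848

Stoichiometric O₂ = 0.5 × 322 = 161 mol/min; O₂ fed = 161 × 1.942 = 312.7 mol/min.
N₂ fed = 312.7 × 79/21 = 1176 mol/min.
Fuel reacted = 0.876 × 322 → ξ = 282.1 mol/min.
Outlet (n = n₀ + ν ξ):
  H₂: 322 − 1(282.1) = 39.93
  O₂: 312.7 − 0.5(282.1) = 171.6
  N₂: 1176 (inert)
  H₂O: 0 + 1(282.1) = 282.1
Dry total = 1388 mol/min; y_N₂ (dry) = 1176 / 1388 = 0.8476.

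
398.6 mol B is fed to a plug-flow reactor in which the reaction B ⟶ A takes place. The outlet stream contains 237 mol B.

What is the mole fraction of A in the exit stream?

0.405

For B: n = n₀ − 1ξ → 237 = 398.6 − 1ξ, giving ξ = 161.6 mol.
Outlet amounts (n = n₀ + ν ξ):
  B: 398.6 − 1(161.6) = 237
  A: 0 + 1(161.6) = 161.6
Total out = 398.6 mol; y_A = 161.6 / 398.6 = 0.4054.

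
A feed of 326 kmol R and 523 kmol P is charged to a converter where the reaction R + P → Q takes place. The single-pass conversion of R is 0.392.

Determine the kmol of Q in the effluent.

128 kmol

R reacted = 0.392 × 326 = 127.8 kmol; ν_R = −1, so ξ = 127.8/1 = 127.8 kmol.
Outlet amounts (n = n₀ + ν ξ):
  R: 326 − 1(127.8) = 198.2
  P: 523 − 1(127.8) = 395.2
  Q: 0 + 1(127.8) = 127.8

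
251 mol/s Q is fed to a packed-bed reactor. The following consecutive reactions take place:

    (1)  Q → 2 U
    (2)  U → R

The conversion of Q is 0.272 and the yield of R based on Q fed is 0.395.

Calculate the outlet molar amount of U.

Conversion of Q: Q consumed = 1ξ₁ = 0.272 × 251 → ξ₁ = 68.27 mol/s.
Yield of R: 1ξ₂ / 251 = 0.395 → ξ₂ = 99.15 mol/s.
Outlet amounts (n = n₀ + Σ ν·ξ):
  Q: 251 − 1(68.27) = 182.7
  U: 0 + 2(68.27) − 1(99.15) = 37.4
  R: 0 + 1(99.15) = 99.15

37.4 mol/s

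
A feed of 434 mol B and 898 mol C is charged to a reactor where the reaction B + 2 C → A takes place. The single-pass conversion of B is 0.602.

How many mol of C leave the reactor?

B reacted = 0.602 × 434 = 261.3 mol; ν_B = −1, so ξ = 261.3/1 = 261.3 mol.
Outlet amounts (n = n₀ + ν ξ):
  B: 434 − 1(261.3) = 172.7
  C: 898 − 2(261.3) = 375.5
  A: 0 + 1(261.3) = 261.3

375 mol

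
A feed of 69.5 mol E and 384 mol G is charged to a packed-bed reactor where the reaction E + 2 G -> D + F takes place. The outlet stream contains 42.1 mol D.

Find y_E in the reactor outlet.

For D: n = n₀ + 1ξ → 42.1 = 0 + 1ξ, giving ξ = 42.1 mol.
Outlet amounts (n = n₀ + ν ξ):
  E: 69.5 − 1(42.1) = 27.4
  G: 384 − 2(42.1) = 299.8
  D: 0 + 1(42.1) = 42.1
  F: 0 + 1(42.1) = 42.1
Total out = 411.4 mol; y_E = 27.4 / 411.4 = 0.0666.

0.0666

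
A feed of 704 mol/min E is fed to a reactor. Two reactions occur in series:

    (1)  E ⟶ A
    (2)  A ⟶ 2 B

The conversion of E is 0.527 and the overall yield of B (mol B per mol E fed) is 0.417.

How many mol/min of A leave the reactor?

224 mol/min

Conversion of E: E consumed = 1ξ₁ = 0.527 × 704 → ξ₁ = 371 mol/min.
Yield of B: 2ξ₂ / 704 = 0.417 → ξ₂ = 146.8 mol/min.
Outlet amounts (n = n₀ + Σ ν·ξ):
  E: 704 − 1(371) = 333
  A: 0 + 1(371) − 1(146.8) = 224.2
  B: 0 + 2(146.8) = 293.6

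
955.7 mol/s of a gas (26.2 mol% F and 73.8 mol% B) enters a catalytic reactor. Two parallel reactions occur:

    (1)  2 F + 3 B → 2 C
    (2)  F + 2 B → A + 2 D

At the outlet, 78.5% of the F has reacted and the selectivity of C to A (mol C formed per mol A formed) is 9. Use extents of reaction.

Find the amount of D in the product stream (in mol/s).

39.3 mol/s

Conversion of F: F consumed = 0.785 × 250.4 = 196.6 mol/s = 2ξ₁ + 1ξ₂.
Selectivity: 2ξ₁ / (1ξ₂) = 9 → ξ₁ = 4.5 ξ₂.
Substitute: (2·4.5 + 1) ξ₂ = 196.6 → ξ₂ = 19.66 mol/s, ξ₁ = 88.45 mol/s.
Outlet amounts (n = n₀ + Σ ν·ξ):
  F: 250.4 − 2(88.45) − 1(19.66) = 53.83
  B: 705.3 − 3(88.45) − 2(19.66) = 400.6
  C: 0 + 2(88.45) = 176.9
  A: 0 + 1(19.66) = 19.66
  D: 0 + 2(19.66) = 39.31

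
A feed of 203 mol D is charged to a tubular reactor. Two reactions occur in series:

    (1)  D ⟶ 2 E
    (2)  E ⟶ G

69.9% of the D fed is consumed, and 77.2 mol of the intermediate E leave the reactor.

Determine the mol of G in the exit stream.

Conversion of D: D consumed = 1ξ₁ = 0.699 × 203 → ξ₁ = 141.9 mol.
E balance: n_E = 0 + 2ξ₁ − 1ξ₂ = 77.2 → ξ₂ = (2·141.9 − 77.2)/1 = 206.6 mol.
Outlet amounts (n = n₀ + Σ ν·ξ):
  D: 203 − 1(141.9) = 61.1
  E: 0 + 2(141.9) − 1(206.6) = 77.2
  G: 0 + 1(206.6) = 206.6

207 mol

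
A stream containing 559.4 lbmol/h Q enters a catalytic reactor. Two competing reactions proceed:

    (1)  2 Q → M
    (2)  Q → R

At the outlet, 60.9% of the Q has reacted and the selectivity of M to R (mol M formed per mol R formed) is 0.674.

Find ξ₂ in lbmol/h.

ξ₂ = 145 lbmol/h

Conversion of Q: Q consumed = 0.609 × 559.4 = 340.7 lbmol/h = 2ξ₁ + 1ξ₂.
Selectivity: 1ξ₁ / (1ξ₂) = 0.674 → ξ₁ = 0.674 ξ₂.
Substitute: (2·0.674 + 1) ξ₂ = 340.7 → ξ₂ = 145.1 lbmol/h, ξ₁ = 97.79 lbmol/h.
Outlet amounts (n = n₀ + Σ ν·ξ):
  Q: 559.4 − 2(97.79) − 1(145.1) = 218.7
  M: 0 + 1(97.79) = 97.79
  R: 0 + 1(145.1) = 145.1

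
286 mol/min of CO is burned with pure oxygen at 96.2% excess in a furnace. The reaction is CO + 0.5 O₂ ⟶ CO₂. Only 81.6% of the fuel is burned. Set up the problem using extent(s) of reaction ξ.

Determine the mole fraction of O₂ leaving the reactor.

Stoichiometric O₂ = 0.5 × 286 = 143 mol/min; O₂ fed = 143 × 1.962 = 280.6 mol/min.
Fuel reacted = 0.816 × 286 → ξ = 233.4 mol/min.
Outlet (n = n₀ + ν ξ):
  CO: 286 − 1(233.4) = 52.62
  O₂: 280.6 − 0.5(233.4) = 163.9
  CO₂: 0 + 1(233.4) = 233.4
Total out = 449.9 mol/min; y_O₂ = 163.9 / 449.9 = 0.3643.

0.364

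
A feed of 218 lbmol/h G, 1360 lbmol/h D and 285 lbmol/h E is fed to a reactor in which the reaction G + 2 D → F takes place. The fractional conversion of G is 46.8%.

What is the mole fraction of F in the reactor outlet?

G reacted = 0.468 × 218 = 102 lbmol/h; ν_G = −1, so ξ = 102/1 = 102 lbmol/h.
Outlet amounts (n = n₀ + ν ξ):
  G: 218 − 1(102) = 116
  D: 1360 − 2(102) = 1156
  F: 0 + 1(102) = 102
  E: 285 (inert)
Total out = 1659 lbmol/h; y_F = 102 / 1659 = 0.0615.

0.0615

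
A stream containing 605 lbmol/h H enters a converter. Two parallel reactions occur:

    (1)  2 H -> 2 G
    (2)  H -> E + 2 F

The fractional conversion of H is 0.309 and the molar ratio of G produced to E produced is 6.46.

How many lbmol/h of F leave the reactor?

Conversion of H: H consumed = 0.309 × 605 = 186.9 lbmol/h = 2ξ₁ + 1ξ₂.
Selectivity: 2ξ₁ / (1ξ₂) = 6.46 → ξ₁ = 3.23 ξ₂.
Substitute: (2·3.23 + 1) ξ₂ = 186.9 → ξ₂ = 25.06 lbmol/h, ξ₁ = 80.94 lbmol/h.
Outlet amounts (n = n₀ + Σ ν·ξ):
  H: 605 − 2(80.94) − 1(25.06) = 418.1
  G: 0 + 2(80.94) = 161.9
  E: 0 + 1(25.06) = 25.06
  F: 0 + 2(25.06) = 50.12

50.1 lbmol/h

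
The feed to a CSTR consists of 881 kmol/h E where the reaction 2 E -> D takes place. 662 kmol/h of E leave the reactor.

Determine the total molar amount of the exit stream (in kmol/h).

For E: n = n₀ − 2ξ → 662 = 881 − 2ξ, giving ξ = 109.5 kmol/h.
Outlet amounts (n = n₀ + ν ξ):
  E: 881 − 2(109.5) = 662
  D: 0 + 1(109.5) = 109.5
Total out = 662 + 109.5 = 771.5 kmol/h.

772 kmol/h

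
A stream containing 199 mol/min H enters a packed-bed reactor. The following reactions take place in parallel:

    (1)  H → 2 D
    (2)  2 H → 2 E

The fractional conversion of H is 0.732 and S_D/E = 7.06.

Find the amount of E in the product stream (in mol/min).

Conversion of H: H consumed = 0.732 × 199 = 145.7 mol/min = 1ξ₁ + 2ξ₂.
Selectivity: 2ξ₁ / (2ξ₂) = 7.06 → ξ₁ = 7.06 ξ₂.
Substitute: (1·7.06 + 2) ξ₂ = 145.7 → ξ₂ = 16.08 mol/min, ξ₁ = 113.5 mol/min.
Outlet amounts (n = n₀ + Σ ν·ξ):
  H: 199 − 1(113.5) − 2(16.08) = 53.33
  D: 0 + 2(113.5) = 227
  E: 0 + 2(16.08) = 32.16

32.2 mol/min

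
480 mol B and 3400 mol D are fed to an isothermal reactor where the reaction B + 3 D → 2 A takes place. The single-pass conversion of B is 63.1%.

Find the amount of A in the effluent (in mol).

B reacted = 0.631 × 480 = 302.9 mol; ν_B = −1, so ξ = 302.9/1 = 302.9 mol.
Outlet amounts (n = n₀ + ν ξ):
  B: 480 − 1(302.9) = 177.1
  D: 3400 − 3(302.9) = 2491
  A: 0 + 2(302.9) = 605.8

606 mol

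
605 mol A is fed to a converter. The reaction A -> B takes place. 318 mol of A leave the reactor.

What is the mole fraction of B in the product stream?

0.474

For A: n = n₀ − 1ξ → 318 = 605 − 1ξ, giving ξ = 287 mol.
Outlet amounts (n = n₀ + ν ξ):
  A: 605 − 1(287) = 318
  B: 0 + 1(287) = 287
Total out = 605 mol; y_B = 287 / 605 = 0.4744.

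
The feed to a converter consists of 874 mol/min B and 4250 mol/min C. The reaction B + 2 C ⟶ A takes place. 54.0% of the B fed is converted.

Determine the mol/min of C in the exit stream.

3310 mol/min

B reacted = 0.54 × 874 = 472 mol/min; ν_B = −1, so ξ = 472/1 = 472 mol/min.
Outlet amounts (n = n₀ + ν ξ):
  B: 874 − 1(472) = 402
  C: 4250 − 2(472) = 3306
  A: 0 + 1(472) = 472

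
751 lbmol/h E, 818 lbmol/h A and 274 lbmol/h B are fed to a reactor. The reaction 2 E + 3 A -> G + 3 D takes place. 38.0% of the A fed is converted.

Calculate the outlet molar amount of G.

104 lbmol/h

A reacted = 0.38 × 818 = 310.8 lbmol/h; ν_A = −3, so ξ = 310.8/3 = 103.6 lbmol/h.
Outlet amounts (n = n₀ + ν ξ):
  E: 751 − 2(103.6) = 543.8
  A: 818 − 3(103.6) = 507.2
  G: 0 + 1(103.6) = 103.6
  D: 0 + 3(103.6) = 310.8
  B: 274 (inert)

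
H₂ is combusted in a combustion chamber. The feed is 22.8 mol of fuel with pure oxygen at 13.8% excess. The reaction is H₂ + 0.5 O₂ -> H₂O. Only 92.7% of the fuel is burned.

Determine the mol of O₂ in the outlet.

Stoichiometric O₂ = 0.5 × 22.8 = 11.4 mol; O₂ fed = 11.4 × 1.138 = 12.97 mol.
Fuel reacted = 0.927 × 22.8 → ξ = 21.14 mol.
Outlet (n = n₀ + ν ξ):
  H₂: 22.8 − 1(21.14) = 1.664
  O₂: 12.97 − 0.5(21.14) = 2.405
  H₂O: 0 + 1(21.14) = 21.14

2.41 mol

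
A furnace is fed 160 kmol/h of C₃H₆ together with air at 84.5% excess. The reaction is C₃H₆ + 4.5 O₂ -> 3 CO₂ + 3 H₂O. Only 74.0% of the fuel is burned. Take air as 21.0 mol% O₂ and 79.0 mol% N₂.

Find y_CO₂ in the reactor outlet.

0.0543

Stoichiometric O₂ = 4.5 × 160 = 720 kmol/h; O₂ fed = 720 × 1.845 = 1328 kmol/h.
N₂ fed = 1328 × 79/21 = 4997 kmol/h.
Fuel reacted = 0.74 × 160 → ξ = 118.4 kmol/h.
Outlet (n = n₀ + ν ξ):
  C₃H₆: 160 − 1(118.4) = 41.6
  O₂: 1328 − 4.5(118.4) = 795.6
  N₂: 4997 (inert)
  CO₂: 0 + 3(118.4) = 355.2
  H₂O: 0 + 3(118.4) = 355.2
Total out = 6545 kmol/h; y_CO₂ = 355.2 / 6545 = 0.05427.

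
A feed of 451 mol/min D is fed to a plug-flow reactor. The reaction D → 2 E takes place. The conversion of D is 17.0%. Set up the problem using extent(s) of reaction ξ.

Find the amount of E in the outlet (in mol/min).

D reacted = 0.17 × 451 = 76.67 mol/min; ν_D = −1, so ξ = 76.67/1 = 76.67 mol/min.
Outlet amounts (n = n₀ + ν ξ):
  D: 451 − 1(76.67) = 374.3
  E: 0 + 2(76.67) = 153.3

153 mol/min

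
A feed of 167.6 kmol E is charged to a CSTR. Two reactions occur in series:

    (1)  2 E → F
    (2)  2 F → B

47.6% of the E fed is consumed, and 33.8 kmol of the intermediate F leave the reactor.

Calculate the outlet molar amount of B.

Conversion of E: E consumed = 2ξ₁ = 0.476 × 167.6 → ξ₁ = 39.89 kmol.
F balance: n_F = 0 + 1ξ₁ − 2ξ₂ = 33.8 → ξ₂ = (1·39.89 − 33.8)/2 = 3.044 kmol.
Outlet amounts (n = n₀ + Σ ν·ξ):
  E: 167.6 − 2(39.89) = 87.82
  F: 0 + 1(39.89) − 2(3.044) = 33.8
  B: 0 + 1(3.044) = 3.044

3.04 kmol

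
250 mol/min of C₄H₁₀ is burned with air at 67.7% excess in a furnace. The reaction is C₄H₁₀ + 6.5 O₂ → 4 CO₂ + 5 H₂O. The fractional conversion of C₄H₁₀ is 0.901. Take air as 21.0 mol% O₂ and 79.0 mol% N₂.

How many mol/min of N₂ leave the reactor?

Stoichiometric O₂ = 6.5 × 250 = 1625 mol/min; O₂ fed = 1625 × 1.677 = 2725 mol/min.
N₂ fed = 2725 × 79/21 = 10250 mol/min.
Fuel reacted = 0.901 × 250 → ξ = 225.2 mol/min.
Outlet (n = n₀ + ν ξ):
  C₄H₁₀: 250 − 1(225.2) = 24.75
  O₂: 2725 − 6.5(225.2) = 1261
  N₂: 10250 (inert)
  CO₂: 0 + 4(225.2) = 901
  H₂O: 0 + 5(225.2) = 1126

10300 mol/min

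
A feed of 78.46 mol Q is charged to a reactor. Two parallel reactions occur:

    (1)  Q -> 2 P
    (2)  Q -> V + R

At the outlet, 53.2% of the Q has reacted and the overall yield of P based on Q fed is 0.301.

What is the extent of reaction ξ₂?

ξ₂ = 29.9 mol

Yield of P: 2ξ₁ / 78.46 = 0.301 → ξ₁ = 11.81 mol.
Conversion of Q: 1ξ₁ + 1ξ₂ = 0.532 × 78.46 = 41.74 → ξ₂ = 29.93 mol.
Outlet amounts (n = n₀ + Σ ν·ξ):
  Q: 78.46 − 1(11.81) − 1(29.93) = 36.72
  P: 0 + 2(11.81) = 23.62
  V: 0 + 1(29.93) = 29.93
  R: 0 + 1(29.93) = 29.93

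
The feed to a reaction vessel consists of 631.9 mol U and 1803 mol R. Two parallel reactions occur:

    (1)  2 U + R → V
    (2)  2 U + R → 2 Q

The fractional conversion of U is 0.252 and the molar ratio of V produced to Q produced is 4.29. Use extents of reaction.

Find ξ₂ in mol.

ξ₂ = 8.31 mol

Conversion of U: U consumed = 0.252 × 631.9 = 159.2 mol = 2ξ₁ + 2ξ₂.
Selectivity: 1ξ₁ / (2ξ₂) = 4.29 → ξ₁ = 8.58 ξ₂.
Substitute: (2·8.58 + 2) ξ₂ = 159.2 → ξ₂ = 8.311 mol, ξ₁ = 71.31 mol.
Outlet amounts (n = n₀ + Σ ν·ξ):
  U: 631.9 − 2(71.31) − 2(8.311) = 472.7
  R: 1803 − 1(71.31) − 1(8.311) = 1723
  V: 0 + 1(71.31) = 71.31
  Q: 0 + 2(8.311) = 16.62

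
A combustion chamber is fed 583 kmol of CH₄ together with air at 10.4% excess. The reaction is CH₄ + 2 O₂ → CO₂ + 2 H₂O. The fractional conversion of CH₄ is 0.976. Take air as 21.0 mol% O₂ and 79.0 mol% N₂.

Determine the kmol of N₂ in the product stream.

4840 kmol

Stoichiometric O₂ = 2 × 583 = 1166 kmol; O₂ fed = 1166 × 1.104 = 1287 kmol.
N₂ fed = 1287 × 79/21 = 4843 kmol.
Fuel reacted = 0.976 × 583 → ξ = 569 kmol.
Outlet (n = n₀ + ν ξ):
  CH₄: 583 − 1(569) = 13.99
  O₂: 1287 − 2(569) = 149.2
  N₂: 4843 (inert)
  CO₂: 0 + 1(569) = 569
  H₂O: 0 + 2(569) = 1138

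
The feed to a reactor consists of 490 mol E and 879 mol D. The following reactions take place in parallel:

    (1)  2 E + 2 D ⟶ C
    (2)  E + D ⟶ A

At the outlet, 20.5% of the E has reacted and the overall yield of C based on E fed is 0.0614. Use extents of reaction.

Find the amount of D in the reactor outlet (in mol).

Yield of C: 1ξ₁ / 490 = 0.0614 → ξ₁ = 30.09 mol.
Conversion of E: 2ξ₁ + 1ξ₂ = 0.205 × 490 = 100.4 → ξ₂ = 40.28 mol.
Outlet amounts (n = n₀ + Σ ν·ξ):
  E: 490 − 2(30.09) − 1(40.28) = 389.6
  D: 879 − 2(30.09) − 1(40.28) = 778.5
  C: 0 + 1(30.09) = 30.09
  A: 0 + 1(40.28) = 40.28

779 mol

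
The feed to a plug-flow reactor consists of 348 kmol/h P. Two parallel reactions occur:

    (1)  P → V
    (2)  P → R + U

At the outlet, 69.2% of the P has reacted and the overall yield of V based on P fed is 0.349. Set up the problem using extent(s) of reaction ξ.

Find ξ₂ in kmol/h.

Yield of V: 1ξ₁ / 348 = 0.349 → ξ₁ = 121.5 kmol/h.
Conversion of P: 1ξ₁ + 1ξ₂ = 0.692 × 348 = 240.8 → ξ₂ = 119.4 kmol/h.
Outlet amounts (n = n₀ + Σ ν·ξ):
  P: 348 − 1(121.5) − 1(119.4) = 107.2
  V: 0 + 1(121.5) = 121.5
  R: 0 + 1(119.4) = 119.4
  U: 0 + 1(119.4) = 119.4

ξ₂ = 119 kmol/h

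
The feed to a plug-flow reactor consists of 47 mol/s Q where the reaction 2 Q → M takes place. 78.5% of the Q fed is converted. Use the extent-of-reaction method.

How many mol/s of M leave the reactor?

Q reacted = 0.785 × 47 = 36.9 mol/s; ν_Q = −2, so ξ = 36.9/2 = 18.45 mol/s.
Outlet amounts (n = n₀ + ν ξ):
  Q: 47 − 2(18.45) = 10.1
  M: 0 + 1(18.45) = 18.45

18.4 mol/s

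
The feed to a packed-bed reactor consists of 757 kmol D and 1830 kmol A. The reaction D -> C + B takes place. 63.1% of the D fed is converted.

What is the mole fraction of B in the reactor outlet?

D reacted = 0.631 × 757 = 477.7 kmol; ν_D = −1, so ξ = 477.7/1 = 477.7 kmol.
Outlet amounts (n = n₀ + ν ξ):
  D: 757 − 1(477.7) = 279.3
  C: 0 + 1(477.7) = 477.7
  B: 0 + 1(477.7) = 477.7
  A: 1830 (inert)
Total out = 3065 kmol; y_B = 477.7 / 3065 = 0.1559.

0.156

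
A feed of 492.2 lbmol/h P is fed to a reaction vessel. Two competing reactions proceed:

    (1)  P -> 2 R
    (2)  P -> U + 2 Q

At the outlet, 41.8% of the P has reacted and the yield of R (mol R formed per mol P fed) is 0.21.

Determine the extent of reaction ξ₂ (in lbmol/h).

Yield of R: 2ξ₁ / 492.2 = 0.21 → ξ₁ = 51.68 lbmol/h.
Conversion of P: 1ξ₁ + 1ξ₂ = 0.418 × 492.2 = 205.7 → ξ₂ = 154.1 lbmol/h.
Outlet amounts (n = n₀ + Σ ν·ξ):
  P: 492.2 − 1(51.68) − 1(154.1) = 286.5
  R: 0 + 2(51.68) = 103.4
  U: 0 + 1(154.1) = 154.1
  Q: 0 + 2(154.1) = 308.1

ξ₂ = 154 lbmol/h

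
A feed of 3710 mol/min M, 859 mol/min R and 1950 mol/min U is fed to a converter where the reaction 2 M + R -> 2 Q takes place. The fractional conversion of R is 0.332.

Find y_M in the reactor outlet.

0.504

R reacted = 0.332 × 859 = 285.2 mol/min; ν_R = −1, so ξ = 285.2/1 = 285.2 mol/min.
Outlet amounts (n = n₀ + ν ξ):
  M: 3710 − 2(285.2) = 3140
  R: 859 − 1(285.2) = 573.8
  Q: 0 + 2(285.2) = 570.4
  U: 1950 (inert)
Total out = 6234 mol/min; y_M = 3140 / 6234 = 0.5036.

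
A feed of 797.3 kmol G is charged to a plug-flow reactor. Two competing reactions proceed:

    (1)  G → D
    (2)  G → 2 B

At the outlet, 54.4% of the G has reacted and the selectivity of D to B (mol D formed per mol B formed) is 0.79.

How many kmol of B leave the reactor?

Conversion of G: G consumed = 0.544 × 797.3 = 433.7 kmol = 1ξ₁ + 1ξ₂.
Selectivity: 1ξ₁ / (2ξ₂) = 0.79 → ξ₁ = 1.58 ξ₂.
Substitute: (1·1.58 + 1) ξ₂ = 433.7 → ξ₂ = 168.1 kmol, ξ₁ = 265.6 kmol.
Outlet amounts (n = n₀ + Σ ν·ξ):
  G: 797.3 − 1(265.6) − 1(168.1) = 363.6
  D: 0 + 1(265.6) = 265.6
  B: 0 + 2(168.1) = 336.2

336 kmol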